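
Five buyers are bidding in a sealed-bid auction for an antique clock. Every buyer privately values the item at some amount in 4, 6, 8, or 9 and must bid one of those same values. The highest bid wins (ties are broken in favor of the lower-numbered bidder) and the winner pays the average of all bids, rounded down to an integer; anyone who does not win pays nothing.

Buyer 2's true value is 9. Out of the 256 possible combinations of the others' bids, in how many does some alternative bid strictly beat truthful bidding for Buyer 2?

14

Others bid (4, 4, 4, 4): truth gives 4; bid 6 gives 5 > 4. Violating.
Others bid (4, 4, 4, 6): truth gives 4; bid 6 gives 5 > 4. Violating.
Others bid (4, 4, 6, 4): truth gives 4; bid 6 gives 5 > 4. Violating.
Others bid (4, 6, 4, 4): truth gives 4; bid 6 gives 5 > 4. Violating.
Others bid (4, 4, 4, 8): truth gives 4; no alternative beats it.
Others bid (4, 4, 4, 9): truth gives 3; no alternative beats it.
(Checking all 256 profiles: 14 have a profitable deviation, 242 do not.)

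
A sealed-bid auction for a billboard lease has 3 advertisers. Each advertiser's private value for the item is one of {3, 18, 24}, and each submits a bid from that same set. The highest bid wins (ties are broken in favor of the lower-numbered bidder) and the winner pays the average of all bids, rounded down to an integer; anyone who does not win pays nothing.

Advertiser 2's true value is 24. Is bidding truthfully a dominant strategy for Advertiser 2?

No

Consider the case where Advertiser 1 bids 3 and Advertiser 3 bids 3.
Truthful bid 24: wins, pays 10, utility 24 - 10 = 14.
Bid 18 instead: wins, pays 8, utility 24 - 8 = 16.
Since 16 > 14, bidding 18 is strictly better here, so truthful bidding is not dominant.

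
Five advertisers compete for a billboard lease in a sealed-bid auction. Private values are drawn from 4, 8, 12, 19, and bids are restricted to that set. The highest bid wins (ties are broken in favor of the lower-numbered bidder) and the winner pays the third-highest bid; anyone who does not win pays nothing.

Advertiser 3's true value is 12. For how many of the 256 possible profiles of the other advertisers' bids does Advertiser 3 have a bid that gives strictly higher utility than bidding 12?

Others bid (4, 4, 4, 19): truth gives 0; bid 19 gives 8 > 0. Violating.
Others bid (4, 4, 8, 19): truth gives 0; bid 19 gives 4 > 0. Violating.
Others bid (4, 4, 19, 4): truth gives 0; bid 19 gives 8 > 0. Violating.
Others bid (4, 4, 19, 8): truth gives 0; bid 19 gives 4 > 0. Violating.
Others bid (4, 4, 4, 4): truth gives 8; no alternative beats it.
Others bid (4, 4, 4, 8): truth gives 8; no alternative beats it.
(Checking all 256 profiles: 32 have a profitable deviation, 224 do not.)

32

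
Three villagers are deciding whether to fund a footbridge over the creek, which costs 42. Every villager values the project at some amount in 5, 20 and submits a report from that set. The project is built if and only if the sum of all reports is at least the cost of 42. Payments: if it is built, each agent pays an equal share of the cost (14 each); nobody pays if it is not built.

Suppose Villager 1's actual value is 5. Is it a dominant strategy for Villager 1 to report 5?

Yes

Check each profile of the others' reports and compare truth against every alternative report.
Others report (5, 20): truth gives 0, best alternative gives -9.
Others report (20, 5): truth gives 0, best alternative gives -9.
Others report (20, 20): truth gives -9, best alternative gives -9.
Others report (5, 5): truth gives 0, best alternative gives 0.
In every case the truthful report is at least as good as any alternative, so it is a dominant strategy.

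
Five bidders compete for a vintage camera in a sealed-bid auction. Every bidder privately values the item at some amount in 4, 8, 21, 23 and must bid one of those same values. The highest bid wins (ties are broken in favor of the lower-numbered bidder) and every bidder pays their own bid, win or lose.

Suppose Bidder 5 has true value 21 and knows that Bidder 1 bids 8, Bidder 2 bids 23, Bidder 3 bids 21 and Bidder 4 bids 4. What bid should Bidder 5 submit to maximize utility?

4

Bid 4: loses but pays 4, utility -4.
Bid 8: loses but pays 8, utility -8.
Bid 21: loses but pays 21, utility -21.
Bid 23: loses but pays 23, utility -23.
The best choice is 4 with utility -4.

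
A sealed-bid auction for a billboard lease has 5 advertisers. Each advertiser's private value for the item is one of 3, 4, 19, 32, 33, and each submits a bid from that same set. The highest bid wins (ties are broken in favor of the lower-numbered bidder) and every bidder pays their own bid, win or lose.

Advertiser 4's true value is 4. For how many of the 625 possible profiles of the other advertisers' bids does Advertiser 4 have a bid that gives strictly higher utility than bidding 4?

Others bid (3, 3, 3, 19): truth gives -4; bid 3 gives -3 > -4. Violating.
Others bid (3, 3, 3, 32): truth gives -4; bid 3 gives -3 > -4. Violating.
Others bid (3, 3, 3, 33): truth gives -4; bid 3 gives -3 > -4. Violating.
Others bid (3, 3, 4, 3): truth gives -4; bid 3 gives -3 > -4. Violating.
Others bid (3, 3, 3, 3): truth gives 0; no alternative beats it.
Others bid (3, 3, 3, 4): truth gives 0; no alternative beats it.
(Checking all 625 profiles: 623 have a profitable deviation, 2 do not.)

623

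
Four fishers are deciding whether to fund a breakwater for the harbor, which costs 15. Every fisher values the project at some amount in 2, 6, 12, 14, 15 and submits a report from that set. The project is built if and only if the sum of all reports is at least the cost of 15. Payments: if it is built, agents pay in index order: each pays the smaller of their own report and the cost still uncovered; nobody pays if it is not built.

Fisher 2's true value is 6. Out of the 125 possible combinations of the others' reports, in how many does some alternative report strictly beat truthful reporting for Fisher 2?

71

Others report (2, 2, 12): truth gives 0; report 2 gives 4 > 0. Violating.
Others report (2, 2, 14): truth gives 0; report 2 gives 4 > 0. Violating.
Others report (2, 2, 15): truth gives 0; report 2 gives 4 > 0. Violating.
Others report (2, 6, 6): truth gives 0; report 2 gives 4 > 0. Violating.
Others report (2, 2, 2): truth gives 0; no alternative beats it.
Others report (2, 2, 6): truth gives 0; no alternative beats it.
(Checking all 125 profiles: 71 have a profitable deviation, 54 do not.)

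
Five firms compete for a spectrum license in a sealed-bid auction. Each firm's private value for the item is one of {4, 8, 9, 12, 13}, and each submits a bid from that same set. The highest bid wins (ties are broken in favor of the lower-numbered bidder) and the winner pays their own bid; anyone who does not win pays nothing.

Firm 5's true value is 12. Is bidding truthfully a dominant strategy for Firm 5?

No

Consider the case where Firm 1 bids 4, Firm 2 bids 4, Firm 3 bids 4 and Firm 4 bids 4.
Truthful bid 12: wins, pays 12, utility 12 - 12 = 0.
Bid 8 instead: wins, pays 8, utility 12 - 8 = 4.
Since 4 > 0, bidding 8 is strictly better here, so truthful bidding is not dominant.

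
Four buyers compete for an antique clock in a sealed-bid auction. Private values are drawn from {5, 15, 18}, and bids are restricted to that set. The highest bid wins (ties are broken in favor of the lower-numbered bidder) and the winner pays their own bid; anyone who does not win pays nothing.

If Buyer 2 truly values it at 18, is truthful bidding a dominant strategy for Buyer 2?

No

Consider the case where Buyer 1 bids 5, Buyer 3 bids 5 and Buyer 4 bids 5.
Truthful bid 18: wins, pays 18, utility 18 - 18 = 0.
Bid 15 instead: wins, pays 15, utility 18 - 15 = 3.
Since 3 > 0, bidding 15 is strictly better here, so truthful bidding is not dominant.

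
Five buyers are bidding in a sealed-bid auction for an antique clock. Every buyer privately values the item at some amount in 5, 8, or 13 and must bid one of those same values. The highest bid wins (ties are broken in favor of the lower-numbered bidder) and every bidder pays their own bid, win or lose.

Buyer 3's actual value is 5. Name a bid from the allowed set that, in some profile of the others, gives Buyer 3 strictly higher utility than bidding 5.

Suppose Buyer 1 bids 5, Buyer 2 bids 5, Buyer 4 bids 5 and Buyer 5 bids 5.
Bid 5: loses but pays 5, utility -5.
Bid 8: wins, pays 8, utility 5 - 8 = -3.
So bidding 8 beats truth here (-3 > -5).

8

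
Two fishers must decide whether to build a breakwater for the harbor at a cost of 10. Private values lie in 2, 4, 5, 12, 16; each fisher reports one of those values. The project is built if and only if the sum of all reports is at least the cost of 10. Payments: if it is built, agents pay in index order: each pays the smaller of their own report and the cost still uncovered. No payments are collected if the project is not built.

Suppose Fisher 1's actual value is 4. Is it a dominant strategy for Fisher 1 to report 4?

Consider the case where Fisher 2 reports 12.
Truthful report 4: project built, pays 4, utility 4 - 4 = 0.
Report 2 instead: project built, pays 2, utility 4 - 2 = 2.
Since 2 > 0, reporting 2 is strictly better here, so truthful reporting is not dominant.

No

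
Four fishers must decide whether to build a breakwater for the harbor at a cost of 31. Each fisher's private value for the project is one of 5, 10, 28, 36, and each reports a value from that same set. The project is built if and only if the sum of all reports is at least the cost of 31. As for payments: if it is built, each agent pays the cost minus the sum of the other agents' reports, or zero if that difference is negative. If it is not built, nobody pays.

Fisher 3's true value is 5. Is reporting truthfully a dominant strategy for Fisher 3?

Yes

Check each profile of the others' reports and compare truth against every alternative report.
Others report (5, 10, 10): truth gives 0, best alternative gives -1.
Others report (10, 5, 10): truth gives 0, best alternative gives -1.
Others report (10, 10, 5): truth gives 0, best alternative gives -1.
Others report (5, 5, 28): truth gives 5, best alternative gives 5.
Others report (5, 5, 36): truth gives 5, best alternative gives 5.
Others report (5, 10, 28): truth gives 5, best alternative gives 5.
(Remaining 58 profiles checked similarly; truth is weakly best in each.)
In every case the truthful report is at least as good as any alternative, so it is a dominant strategy.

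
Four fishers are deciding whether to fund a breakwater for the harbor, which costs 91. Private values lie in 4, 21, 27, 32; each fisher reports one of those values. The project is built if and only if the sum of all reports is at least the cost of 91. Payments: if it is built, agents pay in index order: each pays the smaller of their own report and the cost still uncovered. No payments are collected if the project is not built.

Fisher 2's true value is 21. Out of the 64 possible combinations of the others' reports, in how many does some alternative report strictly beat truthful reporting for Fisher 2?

Others report (27, 32, 32): truth gives 0; report 4 gives 17 > 0. Violating.
Others report (32, 27, 32): truth gives 0; report 4 gives 17 > 0. Violating.
Others report (32, 32, 27): truth gives 0; report 4 gives 17 > 0. Violating.
Others report (32, 32, 32): truth gives 0; report 4 gives 17 > 0. Violating.
Others report (4, 4, 4): truth gives 0; no alternative beats it.
Others report (4, 4, 21): truth gives 0; no alternative beats it.
(Checking all 64 profiles: 4 have a profitable deviation, 60 do not.)

4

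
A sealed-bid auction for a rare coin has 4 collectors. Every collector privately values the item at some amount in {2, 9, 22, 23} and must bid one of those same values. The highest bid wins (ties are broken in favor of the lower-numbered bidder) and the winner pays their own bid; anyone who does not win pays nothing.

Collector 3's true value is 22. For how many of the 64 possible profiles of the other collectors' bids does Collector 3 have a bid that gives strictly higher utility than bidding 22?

2

Others bid (2, 2, 2): truth gives 0; bid 9 gives 13 > 0. Violating.
Others bid (2, 2, 9): truth gives 0; bid 9 gives 13 > 0. Violating.
Others bid (2, 2, 22): truth gives 0; no alternative beats it.
Others bid (2, 2, 23): truth gives 0; no alternative beats it.
(Checking all 64 profiles: 2 have a profitable deviation, 62 do not.)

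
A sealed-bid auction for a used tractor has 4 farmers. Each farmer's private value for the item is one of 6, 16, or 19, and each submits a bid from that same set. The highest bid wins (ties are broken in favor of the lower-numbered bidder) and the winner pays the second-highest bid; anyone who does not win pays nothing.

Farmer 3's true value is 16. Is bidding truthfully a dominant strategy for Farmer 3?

Check each profile of the others' bids and compare truth against every alternative bid.
Others bid (6, 6, 6): truth gives 10, best alternative gives 10.
Others bid (6, 6, 16): truth gives 0, best alternative gives 0.
Others bid (6, 6, 19): truth gives 0, best alternative gives 0.
Others bid (6, 16, 6): truth gives 0, best alternative gives 0.
Others bid (6, 16, 16): truth gives 0, best alternative gives 0.
Others bid (6, 16, 19): truth gives 0, best alternative gives 0.
(Remaining 21 profiles checked similarly; truth is weakly best in each.)
In every case the truthful bid is at least as good as any alternative, so it is a dominant strategy.

Yes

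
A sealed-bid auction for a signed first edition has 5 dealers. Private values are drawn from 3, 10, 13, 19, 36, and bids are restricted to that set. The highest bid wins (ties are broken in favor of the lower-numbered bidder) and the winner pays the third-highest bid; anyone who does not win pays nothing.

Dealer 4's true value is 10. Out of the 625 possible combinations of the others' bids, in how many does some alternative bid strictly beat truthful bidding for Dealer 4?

Others bid (3, 3, 3, 13): truth gives 0; bid 13 gives 7 > 0. Violating.
Others bid (3, 3, 3, 19): truth gives 0; bid 19 gives 7 > 0. Violating.
Others bid (3, 3, 3, 36): truth gives 0; bid 36 gives 7 > 0. Violating.
Others bid (3, 3, 10, 3): truth gives 0; bid 13 gives 7 > 0. Violating.
Others bid (3, 3, 3, 3): truth gives 7; no alternative beats it.
Others bid (3, 3, 3, 10): truth gives 7; no alternative beats it.
(Checking all 625 profiles: 12 have a profitable deviation, 613 do not.)

12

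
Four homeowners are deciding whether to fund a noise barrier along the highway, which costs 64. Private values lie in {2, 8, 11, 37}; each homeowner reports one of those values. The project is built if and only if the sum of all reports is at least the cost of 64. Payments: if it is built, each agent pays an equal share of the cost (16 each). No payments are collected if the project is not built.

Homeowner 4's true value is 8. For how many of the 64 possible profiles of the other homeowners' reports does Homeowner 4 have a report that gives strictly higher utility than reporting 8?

9

Others report (8, 11, 37): truth gives -8; report 2 gives 0 > -8. Violating.
Others report (8, 37, 11): truth gives -8; report 2 gives 0 > -8. Violating.
Others report (11, 8, 37): truth gives -8; report 2 gives 0 > -8. Violating.
Others report (11, 11, 37): truth gives -8; report 2 gives 0 > -8. Violating.
Others report (2, 2, 2): truth gives 0; no alternative beats it.
Others report (2, 2, 8): truth gives 0; no alternative beats it.
(Checking all 64 profiles: 9 have a profitable deviation, 55 do not.)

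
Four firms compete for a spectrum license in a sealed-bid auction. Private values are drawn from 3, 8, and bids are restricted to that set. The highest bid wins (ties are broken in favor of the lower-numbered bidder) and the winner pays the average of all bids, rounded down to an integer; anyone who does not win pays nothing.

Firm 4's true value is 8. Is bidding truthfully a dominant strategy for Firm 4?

Yes

Check each profile of the others' bids and compare truth against every alternative bid.
Others bid (3, 3, 3): truth gives 4, best alternative gives 0.
Others bid (3, 3, 8): truth gives 0, best alternative gives 0.
Others bid (3, 8, 3): truth gives 0, best alternative gives 0.
Others bid (3, 8, 8): truth gives 0, best alternative gives 0.
Others bid (8, 3, 3): truth gives 0, best alternative gives 0.
Others bid (8, 3, 8): truth gives 0, best alternative gives 0.
(Remaining 2 profiles checked similarly; truth is weakly best in each.)
In every case the truthful bid is at least as good as any alternative, so it is a dominant strategy.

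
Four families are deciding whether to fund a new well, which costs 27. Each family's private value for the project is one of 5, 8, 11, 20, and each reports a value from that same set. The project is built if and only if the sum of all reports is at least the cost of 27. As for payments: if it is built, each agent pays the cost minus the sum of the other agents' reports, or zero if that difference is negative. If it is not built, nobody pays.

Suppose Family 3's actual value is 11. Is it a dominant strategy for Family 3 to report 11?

Yes

Check each profile of the others' reports and compare truth against every alternative report.
Others report (5, 5, 20): truth gives 11, best alternative gives 11.
Others report (5, 8, 20): truth gives 11, best alternative gives 11.
Others report (5, 11, 11): truth gives 11, best alternative gives 11.
Others report (5, 11, 20): truth gives 11, best alternative gives 11.
Others report (5, 20, 5): truth gives 11, best alternative gives 11.
Others report (5, 20, 8): truth gives 11, best alternative gives 11.
(Remaining 58 profiles checked similarly; truth is weakly best in each.)
In every case the truthful report is at least as good as any alternative, so it is a dominant strategy.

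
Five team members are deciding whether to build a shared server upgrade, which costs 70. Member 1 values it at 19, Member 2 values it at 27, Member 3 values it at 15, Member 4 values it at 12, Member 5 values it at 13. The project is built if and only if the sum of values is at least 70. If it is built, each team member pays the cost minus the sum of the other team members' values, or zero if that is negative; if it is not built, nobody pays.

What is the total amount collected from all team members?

Total value 86 ≥ cost 70, so it is built.
Member 1: others sum to 67; max(0, 70 - 67) = 3.
Member 2: others sum to 59; max(0, 70 - 59) = 11.
Member 3: others sum to 71; max(0, 70 - 71) = 0.
Member 4: others sum to 74; max(0, 70 - 74) = 0.
Member 5: others sum to 73; max(0, 70 - 73) = 0.
Total collected = 3 + 11 + 0 + 0 + 0 = 14.

14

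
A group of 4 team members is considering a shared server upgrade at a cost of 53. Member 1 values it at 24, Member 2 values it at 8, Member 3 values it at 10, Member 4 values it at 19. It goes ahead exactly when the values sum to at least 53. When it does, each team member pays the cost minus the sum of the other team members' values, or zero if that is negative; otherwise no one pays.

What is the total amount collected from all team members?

29

Total value 61 ≥ cost 53, so it is built.
Member 1: others sum to 37; max(0, 53 - 37) = 16.
Member 2: others sum to 53; max(0, 53 - 53) = 0.
Member 3: others sum to 51; max(0, 53 - 51) = 2.
Member 4: others sum to 42; max(0, 53 - 42) = 11.
Total collected = 16 + 0 + 2 + 11 = 29.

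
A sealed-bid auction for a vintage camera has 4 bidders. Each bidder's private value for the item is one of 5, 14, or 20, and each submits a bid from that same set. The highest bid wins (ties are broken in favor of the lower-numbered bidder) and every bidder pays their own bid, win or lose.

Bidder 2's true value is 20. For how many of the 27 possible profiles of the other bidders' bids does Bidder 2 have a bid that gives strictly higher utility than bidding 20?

13

Others bid (5, 5, 5): truth gives 0; bid 14 gives 6 > 0. Violating.
Others bid (5, 5, 14): truth gives 0; bid 14 gives 6 > 0. Violating.
Others bid (5, 14, 5): truth gives 0; bid 14 gives 6 > 0. Violating.
Others bid (5, 14, 14): truth gives 0; bid 14 gives 6 > 0. Violating.
Others bid (5, 5, 20): truth gives 0; no alternative beats it.
Others bid (5, 14, 20): truth gives 0; no alternative beats it.
(Checking all 27 profiles: 13 have a profitable deviation, 14 do not.)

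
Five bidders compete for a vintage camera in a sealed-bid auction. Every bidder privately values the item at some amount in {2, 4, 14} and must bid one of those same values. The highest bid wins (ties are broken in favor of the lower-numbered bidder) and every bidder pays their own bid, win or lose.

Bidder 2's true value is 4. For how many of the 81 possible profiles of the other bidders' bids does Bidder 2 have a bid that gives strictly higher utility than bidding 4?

Others bid (2, 2, 2, 14): truth gives -4; bid 2 gives -2 > -4. Violating.
Others bid (2, 2, 4, 14): truth gives -4; bid 2 gives -2 > -4. Violating.
Others bid (2, 2, 14, 2): truth gives -4; bid 2 gives -2 > -4. Violating.
Others bid (2, 2, 14, 4): truth gives -4; bid 2 gives -2 > -4. Violating.
Others bid (2, 2, 2, 2): truth gives 0; no alternative beats it.
Others bid (2, 2, 2, 4): truth gives 0; no alternative beats it.
(Checking all 81 profiles: 73 have a profitable deviation, 8 do not.)

73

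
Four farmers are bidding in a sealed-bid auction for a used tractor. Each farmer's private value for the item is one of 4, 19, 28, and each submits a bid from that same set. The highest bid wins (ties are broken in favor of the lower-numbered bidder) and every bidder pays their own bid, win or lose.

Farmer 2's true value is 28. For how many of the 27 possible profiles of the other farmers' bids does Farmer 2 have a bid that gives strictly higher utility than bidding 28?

Others bid (4, 4, 4): truth gives 0; bid 19 gives 9 > 0. Violating.
Others bid (4, 4, 19): truth gives 0; bid 19 gives 9 > 0. Violating.
Others bid (4, 19, 4): truth gives 0; bid 19 gives 9 > 0. Violating.
Others bid (4, 19, 19): truth gives 0; bid 19 gives 9 > 0. Violating.
Others bid (4, 4, 28): truth gives 0; no alternative beats it.
Others bid (4, 19, 28): truth gives 0; no alternative beats it.
(Checking all 27 profiles: 13 have a profitable deviation, 14 do not.)

13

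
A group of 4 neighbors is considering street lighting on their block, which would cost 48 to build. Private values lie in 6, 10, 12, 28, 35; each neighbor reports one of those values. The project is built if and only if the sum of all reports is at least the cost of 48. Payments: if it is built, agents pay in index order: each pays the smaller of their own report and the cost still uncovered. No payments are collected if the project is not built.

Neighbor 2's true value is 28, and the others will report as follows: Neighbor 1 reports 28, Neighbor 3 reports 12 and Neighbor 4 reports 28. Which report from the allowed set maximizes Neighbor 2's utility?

6

Report 6: project built, pays 6, utility 28 - 6 = 22.
Report 10: project built, pays 10, utility 28 - 10 = 18.
Report 12: project built, pays 12, utility 28 - 12 = 16.
Report 28: project built, pays 20, utility 28 - 20 = 8.
Report 35: project built, pays 20, utility 28 - 20 = 8.
The best choice is 6 with utility 22.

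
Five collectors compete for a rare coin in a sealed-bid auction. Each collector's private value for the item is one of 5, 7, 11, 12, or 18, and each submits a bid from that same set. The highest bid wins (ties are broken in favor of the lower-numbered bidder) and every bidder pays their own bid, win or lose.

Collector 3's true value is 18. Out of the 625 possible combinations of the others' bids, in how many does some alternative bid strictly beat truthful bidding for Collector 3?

369

Others bid (5, 5, 5, 5): truth gives 0; bid 7 gives 11 > 0. Violating.
Others bid (5, 5, 5, 7): truth gives 0; bid 7 gives 11 > 0. Violating.
Others bid (5, 5, 5, 11): truth gives 0; bid 11 gives 7 > 0. Violating.
Others bid (5, 5, 5, 12): truth gives 0; bid 12 gives 6 > 0. Violating.
Others bid (5, 5, 5, 18): truth gives 0; no alternative beats it.
Others bid (5, 5, 7, 18): truth gives 0; no alternative beats it.
(Checking all 625 profiles: 369 have a profitable deviation, 256 do not.)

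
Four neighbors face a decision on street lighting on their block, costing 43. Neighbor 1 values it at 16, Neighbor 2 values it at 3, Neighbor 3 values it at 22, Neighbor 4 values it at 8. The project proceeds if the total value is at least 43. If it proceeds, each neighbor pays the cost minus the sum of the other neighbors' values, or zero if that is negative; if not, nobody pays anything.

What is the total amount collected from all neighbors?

28

Total value 49 ≥ cost 43, so it is built.
Neighbor 1: others sum to 33; max(0, 43 - 33) = 10.
Neighbor 2: others sum to 46; max(0, 43 - 46) = 0.
Neighbor 3: others sum to 27; max(0, 43 - 27) = 16.
Neighbor 4: others sum to 41; max(0, 43 - 41) = 2.
Total collected = 10 + 0 + 16 + 2 = 28.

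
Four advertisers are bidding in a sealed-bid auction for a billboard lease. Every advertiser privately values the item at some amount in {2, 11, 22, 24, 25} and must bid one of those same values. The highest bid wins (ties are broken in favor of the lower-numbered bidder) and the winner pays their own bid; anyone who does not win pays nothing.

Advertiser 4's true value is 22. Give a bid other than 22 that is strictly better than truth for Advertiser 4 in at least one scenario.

Suppose Advertiser 1 bids 2, Advertiser 2 bids 2 and Advertiser 3 bids 2.
Bid 22: wins, pays 22, utility 22 - 22 = 0.
Bid 11: wins, pays 11, utility 22 - 11 = 11.
So bidding 11 beats truth here (11 > 0).

11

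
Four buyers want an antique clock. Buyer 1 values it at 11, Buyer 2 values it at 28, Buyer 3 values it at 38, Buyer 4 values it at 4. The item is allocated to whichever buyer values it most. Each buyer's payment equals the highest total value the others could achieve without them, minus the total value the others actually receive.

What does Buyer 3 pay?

Buyer 3 has the highest value and receives the item.
Without Buyer 3, the item would go to the next-highest value, 28, so the others could achieve 28.
With Buyer 3 present and winning, the others receive nothing, so their total is 0.
Payment = 28 - 0 = 28.

28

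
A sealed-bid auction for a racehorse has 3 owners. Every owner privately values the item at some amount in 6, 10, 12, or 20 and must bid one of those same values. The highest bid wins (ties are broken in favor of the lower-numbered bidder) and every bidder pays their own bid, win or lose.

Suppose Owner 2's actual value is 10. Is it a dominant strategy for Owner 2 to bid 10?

Consider the case where Owner 1 bids 6 and Owner 3 bids 12.
Truthful bid 10: loses but pays 10, utility -10.
Bid 6 instead: loses but pays 6, utility -6.
Since -6 > -10, bidding 6 is strictly better here, so truthful bidding is not dominant.

No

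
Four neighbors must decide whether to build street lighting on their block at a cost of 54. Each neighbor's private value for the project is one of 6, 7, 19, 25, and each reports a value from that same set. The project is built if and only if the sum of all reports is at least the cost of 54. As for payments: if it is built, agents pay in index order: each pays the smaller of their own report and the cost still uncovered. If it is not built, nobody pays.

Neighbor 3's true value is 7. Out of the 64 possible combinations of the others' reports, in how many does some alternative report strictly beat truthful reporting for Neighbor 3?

22

Others report (6, 19, 25): truth gives 0; report 6 gives 1 > 0. Violating.
Others report (6, 25, 19): truth gives 0; report 6 gives 1 > 0. Violating.
Others report (6, 25, 25): truth gives 0; report 6 gives 1 > 0. Violating.
Others report (7, 19, 25): truth gives 0; report 6 gives 1 > 0. Violating.
Others report (6, 6, 6): truth gives 0; no alternative beats it.
Others report (6, 6, 7): truth gives 0; no alternative beats it.
(Checking all 64 profiles: 22 have a profitable deviation, 42 do not.)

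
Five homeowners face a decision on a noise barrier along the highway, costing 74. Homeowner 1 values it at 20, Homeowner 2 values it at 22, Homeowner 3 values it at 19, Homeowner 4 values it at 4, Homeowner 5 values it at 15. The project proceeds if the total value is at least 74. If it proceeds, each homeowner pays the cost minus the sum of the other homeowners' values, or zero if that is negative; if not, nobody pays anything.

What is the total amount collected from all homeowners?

Total value 80 ≥ cost 74, so it is built.
Homeowner 1: others sum to 60; max(0, 74 - 60) = 14.
Homeowner 2: others sum to 58; max(0, 74 - 58) = 16.
Homeowner 3: others sum to 61; max(0, 74 - 61) = 13.
Homeowner 4: others sum to 76; max(0, 74 - 76) = 0.
Homeowner 5: others sum to 65; max(0, 74 - 65) = 9.
Total collected = 14 + 16 + 13 + 0 + 9 = 52.

52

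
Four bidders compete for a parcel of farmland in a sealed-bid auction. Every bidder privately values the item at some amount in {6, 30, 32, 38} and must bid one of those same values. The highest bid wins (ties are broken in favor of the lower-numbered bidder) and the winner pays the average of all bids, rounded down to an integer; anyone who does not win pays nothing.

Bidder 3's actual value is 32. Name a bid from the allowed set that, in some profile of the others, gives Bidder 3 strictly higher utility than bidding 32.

Suppose Bidder 1 bids 6, Bidder 2 bids 6 and Bidder 4 bids 38.
Bid 32: loses, pays 0, utility 0.
Bid 38: wins, pays 22, utility 32 - 22 = 10.
So bidding 38 beats truth here (10 > 0).

38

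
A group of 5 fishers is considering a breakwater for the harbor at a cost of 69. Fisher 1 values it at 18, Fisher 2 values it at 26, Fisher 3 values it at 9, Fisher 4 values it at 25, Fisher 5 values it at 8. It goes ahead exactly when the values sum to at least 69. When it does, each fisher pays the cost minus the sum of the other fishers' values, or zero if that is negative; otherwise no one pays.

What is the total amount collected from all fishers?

18

Total value 86 ≥ cost 69, so it is built.
Fisher 1: others sum to 68; max(0, 69 - 68) = 1.
Fisher 2: others sum to 60; max(0, 69 - 60) = 9.
Fisher 3: others sum to 77; max(0, 69 - 77) = 0.
Fisher 4: others sum to 61; max(0, 69 - 61) = 8.
Fisher 5: others sum to 78; max(0, 69 - 78) = 0.
Total collected = 1 + 9 + 0 + 8 + 0 = 18.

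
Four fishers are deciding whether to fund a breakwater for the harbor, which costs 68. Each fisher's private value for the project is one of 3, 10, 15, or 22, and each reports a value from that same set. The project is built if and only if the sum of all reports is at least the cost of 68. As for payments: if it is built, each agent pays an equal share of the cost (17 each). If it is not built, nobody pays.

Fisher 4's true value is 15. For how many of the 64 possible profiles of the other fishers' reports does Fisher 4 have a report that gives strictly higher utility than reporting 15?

6

Others report (10, 22, 22): truth gives -2; report 3 gives 0 > -2. Violating.
Others report (15, 22, 22): truth gives -2; report 3 gives 0 > -2. Violating.
Others report (22, 10, 22): truth gives -2; report 3 gives 0 > -2. Violating.
Others report (22, 15, 22): truth gives -2; report 3 gives 0 > -2. Violating.
Others report (3, 3, 3): truth gives 0; no alternative beats it.
Others report (3, 3, 10): truth gives 0; no alternative beats it.
(Checking all 64 profiles: 6 have a profitable deviation, 58 do not.)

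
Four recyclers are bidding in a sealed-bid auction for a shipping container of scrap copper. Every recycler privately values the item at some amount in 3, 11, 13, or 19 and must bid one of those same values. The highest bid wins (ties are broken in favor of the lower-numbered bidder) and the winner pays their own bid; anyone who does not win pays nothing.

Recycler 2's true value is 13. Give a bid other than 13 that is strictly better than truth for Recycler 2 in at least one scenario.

Suppose Recycler 1 bids 3, Recycler 3 bids 3 and Recycler 4 bids 3.
Bid 13: wins, pays 13, utility 13 - 13 = 0.
Bid 11: wins, pays 11, utility 13 - 11 = 2.
So bidding 11 beats truth here (2 > 0).

11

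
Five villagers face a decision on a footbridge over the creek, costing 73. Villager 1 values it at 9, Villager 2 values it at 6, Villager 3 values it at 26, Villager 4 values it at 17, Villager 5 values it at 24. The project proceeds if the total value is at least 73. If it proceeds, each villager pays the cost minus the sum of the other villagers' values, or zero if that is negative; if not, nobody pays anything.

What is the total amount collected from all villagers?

Total value 82 ≥ cost 73, so it is built.
Villager 1: others sum to 73; max(0, 73 - 73) = 0.
Villager 2: others sum to 76; max(0, 73 - 76) = 0.
Villager 3: others sum to 56; max(0, 73 - 56) = 17.
Villager 4: others sum to 65; max(0, 73 - 65) = 8.
Villager 5: others sum to 58; max(0, 73 - 58) = 15.
Total collected = 0 + 0 + 17 + 8 + 15 = 40.

40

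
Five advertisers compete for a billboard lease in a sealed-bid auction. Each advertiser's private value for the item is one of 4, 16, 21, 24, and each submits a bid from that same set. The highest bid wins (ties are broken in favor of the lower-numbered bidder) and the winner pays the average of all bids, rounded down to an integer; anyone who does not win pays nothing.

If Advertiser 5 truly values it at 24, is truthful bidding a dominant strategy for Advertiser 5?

Consider the case where Advertiser 1 bids 4, Advertiser 2 bids 4, Advertiser 3 bids 4 and Advertiser 4 bids 4.
Truthful bid 24: wins, pays 8, utility 24 - 8 = 16.
Bid 16 instead: wins, pays 6, utility 24 - 6 = 18.
Since 18 > 16, bidding 16 is strictly better here, so truthful bidding is not dominant.

No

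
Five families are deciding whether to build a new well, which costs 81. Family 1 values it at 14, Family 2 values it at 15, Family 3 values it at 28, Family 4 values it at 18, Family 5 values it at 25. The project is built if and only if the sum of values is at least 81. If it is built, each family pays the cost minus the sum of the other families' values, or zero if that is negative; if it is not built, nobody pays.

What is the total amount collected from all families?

Total value 100 ≥ cost 81, so it is built.
Family 1: others sum to 86; max(0, 81 - 86) = 0.
Family 2: others sum to 85; max(0, 81 - 85) = 0.
Family 3: others sum to 72; max(0, 81 - 72) = 9.
Family 4: others sum to 82; max(0, 81 - 82) = 0.
Family 5: others sum to 75; max(0, 81 - 75) = 6.
Total collected = 0 + 0 + 9 + 0 + 6 = 15.

15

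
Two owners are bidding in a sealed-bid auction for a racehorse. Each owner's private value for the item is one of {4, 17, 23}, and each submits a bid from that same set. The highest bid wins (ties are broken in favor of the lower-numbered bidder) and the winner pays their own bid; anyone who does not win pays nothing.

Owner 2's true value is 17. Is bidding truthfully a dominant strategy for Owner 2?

Check each profile of the others' bids and compare truth against every alternative bid.
Others bid (4): truth gives 0, best alternative gives 0.
Others bid (17): truth gives 0, best alternative gives 0.
Others bid (23): truth gives 0, best alternative gives 0.
In every case the truthful bid is at least as good as any alternative, so it is a dominant strategy.

Yes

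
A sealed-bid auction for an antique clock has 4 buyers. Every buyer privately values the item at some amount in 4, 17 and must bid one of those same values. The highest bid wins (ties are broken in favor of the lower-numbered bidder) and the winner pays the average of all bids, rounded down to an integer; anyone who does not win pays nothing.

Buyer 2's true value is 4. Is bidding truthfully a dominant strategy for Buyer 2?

Yes

Check each profile of the others' bids and compare truth against every alternative bid.
Others bid (4, 17, 17): truth gives 0, best alternative gives -9.
Others bid (4, 4, 17): truth gives 0, best alternative gives -6.
Others bid (4, 17, 4): truth gives 0, best alternative gives -6.
Others bid (4, 4, 4): truth gives 0, best alternative gives -3.
Others bid (17, 4, 4): truth gives 0, best alternative gives 0.
Others bid (17, 4, 17): truth gives 0, best alternative gives 0.
(Remaining 2 profiles checked similarly; truth is weakly best in each.)
In every case the truthful bid is at least as good as any alternative, so it is a dominant strategy.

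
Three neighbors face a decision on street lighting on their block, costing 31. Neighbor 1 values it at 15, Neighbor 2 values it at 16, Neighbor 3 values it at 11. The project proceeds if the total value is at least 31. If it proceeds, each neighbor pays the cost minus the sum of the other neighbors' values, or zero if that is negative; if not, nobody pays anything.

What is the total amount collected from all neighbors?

9

Total value 42 ≥ cost 31, so it is built.
Neighbor 1: others sum to 27; max(0, 31 - 27) = 4.
Neighbor 2: others sum to 26; max(0, 31 - 26) = 5.
Neighbor 3: others sum to 31; max(0, 31 - 31) = 0.
Total collected = 4 + 5 + 0 = 9.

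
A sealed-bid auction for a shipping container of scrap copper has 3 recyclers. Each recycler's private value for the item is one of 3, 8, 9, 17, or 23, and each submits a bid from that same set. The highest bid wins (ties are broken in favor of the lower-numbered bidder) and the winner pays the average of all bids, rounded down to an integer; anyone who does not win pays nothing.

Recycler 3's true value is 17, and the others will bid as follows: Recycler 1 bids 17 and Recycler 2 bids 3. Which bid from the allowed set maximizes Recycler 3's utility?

23

Bid 3: loses, pays 0, utility 0.
Bid 8: loses, pays 0, utility 0.
Bid 9: loses, pays 0, utility 0.
Bid 17: loses, pays 0, utility 0.
Bid 23: wins, pays 14, utility 17 - 14 = 3.
The best choice is 23 with utility 3.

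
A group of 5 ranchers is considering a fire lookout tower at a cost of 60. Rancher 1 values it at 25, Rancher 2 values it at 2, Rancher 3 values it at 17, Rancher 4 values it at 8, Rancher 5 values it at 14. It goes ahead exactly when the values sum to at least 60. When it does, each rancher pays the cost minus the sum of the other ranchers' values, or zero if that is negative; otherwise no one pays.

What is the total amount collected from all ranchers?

Total value 66 ≥ cost 60, so it is built.
Rancher 1: others sum to 41; max(0, 60 - 41) = 19.
Rancher 2: others sum to 64; max(0, 60 - 64) = 0.
Rancher 3: others sum to 49; max(0, 60 - 49) = 11.
Rancher 4: others sum to 58; max(0, 60 - 58) = 2.
Rancher 5: others sum to 52; max(0, 60 - 52) = 8.
Total collected = 19 + 0 + 11 + 2 + 8 = 40.

40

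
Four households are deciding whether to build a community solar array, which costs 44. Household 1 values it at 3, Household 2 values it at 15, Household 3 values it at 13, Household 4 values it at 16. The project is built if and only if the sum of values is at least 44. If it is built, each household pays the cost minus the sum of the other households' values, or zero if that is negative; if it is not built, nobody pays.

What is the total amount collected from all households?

Total value 47 ≥ cost 44, so it is built.
Household 1: others sum to 44; max(0, 44 - 44) = 0.
Household 2: others sum to 32; max(0, 44 - 32) = 12.
Household 3: others sum to 34; max(0, 44 - 34) = 10.
Household 4: others sum to 31; max(0, 44 - 31) = 13.
Total collected = 0 + 12 + 10 + 13 = 35.

35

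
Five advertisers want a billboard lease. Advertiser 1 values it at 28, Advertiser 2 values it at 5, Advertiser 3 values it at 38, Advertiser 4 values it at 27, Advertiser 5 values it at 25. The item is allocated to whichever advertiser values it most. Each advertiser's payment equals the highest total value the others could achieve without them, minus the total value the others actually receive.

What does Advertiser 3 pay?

Advertiser 3 has the highest value and receives the item.
Without Advertiser 3, the item would go to the next-highest value, 28, so the others could achieve 28.
With Advertiser 3 present and winning, the others receive nothing, so their total is 0.
Payment = 28 - 0 = 28.

28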